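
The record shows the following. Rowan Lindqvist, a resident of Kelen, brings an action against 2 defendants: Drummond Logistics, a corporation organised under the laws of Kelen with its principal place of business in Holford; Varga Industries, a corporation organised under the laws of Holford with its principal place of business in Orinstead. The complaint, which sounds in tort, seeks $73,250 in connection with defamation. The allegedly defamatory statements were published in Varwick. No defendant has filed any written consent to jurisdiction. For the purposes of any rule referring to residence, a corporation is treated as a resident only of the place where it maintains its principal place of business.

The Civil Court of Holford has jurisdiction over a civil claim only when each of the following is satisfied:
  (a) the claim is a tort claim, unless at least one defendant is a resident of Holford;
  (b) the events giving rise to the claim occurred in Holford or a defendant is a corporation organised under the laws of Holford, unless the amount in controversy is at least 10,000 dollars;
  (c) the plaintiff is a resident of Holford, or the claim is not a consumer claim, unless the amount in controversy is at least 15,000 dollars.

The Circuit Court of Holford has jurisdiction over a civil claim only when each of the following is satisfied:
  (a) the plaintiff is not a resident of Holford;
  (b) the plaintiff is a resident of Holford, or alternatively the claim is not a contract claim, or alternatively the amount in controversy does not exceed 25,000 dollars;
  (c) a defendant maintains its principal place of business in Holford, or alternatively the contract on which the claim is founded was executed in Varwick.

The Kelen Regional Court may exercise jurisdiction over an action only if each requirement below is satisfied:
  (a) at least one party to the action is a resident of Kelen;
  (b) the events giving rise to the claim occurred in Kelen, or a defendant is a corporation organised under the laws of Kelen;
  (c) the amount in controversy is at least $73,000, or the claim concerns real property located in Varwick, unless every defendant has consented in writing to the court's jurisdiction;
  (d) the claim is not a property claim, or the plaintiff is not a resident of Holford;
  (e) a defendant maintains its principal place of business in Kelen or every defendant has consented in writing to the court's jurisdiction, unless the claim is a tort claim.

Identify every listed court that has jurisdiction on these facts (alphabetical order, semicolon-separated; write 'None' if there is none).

the Circuit Court of Holford; the Civil Court of Holford; the Kelen Regional Court

The Civil Court of Holford:
  (a) The claim is a tort claim. Condition met.
  (b) Varga Industries is organised under the laws of Holford, which satisfies one of the alternatives. Met.
  (c) The claim is a tort claim, not a consumer claim — that alternative is enough. Condition met.
  → Jurisdiction lies.
The Circuit Court of Holford:
  (a) The plaintiff resides in Kelen, which is not Holford. Condition met.
  (b) The claim is a tort claim, not a contract claim — that alternative is enough. Satisfied.
  (c) Drummond Logistics has its principal place of business in Holford — that alternative is enough. Satisfied.
  → All conditions met; jurisdiction exists.
The Kelen Regional Court:
  (a) Rowan Lindqvist resides in Kelen. Condition met.
  (b) Drummond Logistics is organised under the laws of Kelen — that alternative is enough. Met.
  (c) The amount in controversy is 73,250 dollars, which meets the $73,000 floor, so one alternative holds. Met.
  (d) The claim is a tort claim, not a property claim, so this disjunct is met. Condition met.
  (e) The corporate defendant(s) have their principal place of business in Holford, Orinstead, not Kelen; no such written consent has been filed — none of the alternatives is met. However, the claim is a tort claim, so the 'unless' proviso supplies this condition. Condition met.
  → Jurisdiction lies.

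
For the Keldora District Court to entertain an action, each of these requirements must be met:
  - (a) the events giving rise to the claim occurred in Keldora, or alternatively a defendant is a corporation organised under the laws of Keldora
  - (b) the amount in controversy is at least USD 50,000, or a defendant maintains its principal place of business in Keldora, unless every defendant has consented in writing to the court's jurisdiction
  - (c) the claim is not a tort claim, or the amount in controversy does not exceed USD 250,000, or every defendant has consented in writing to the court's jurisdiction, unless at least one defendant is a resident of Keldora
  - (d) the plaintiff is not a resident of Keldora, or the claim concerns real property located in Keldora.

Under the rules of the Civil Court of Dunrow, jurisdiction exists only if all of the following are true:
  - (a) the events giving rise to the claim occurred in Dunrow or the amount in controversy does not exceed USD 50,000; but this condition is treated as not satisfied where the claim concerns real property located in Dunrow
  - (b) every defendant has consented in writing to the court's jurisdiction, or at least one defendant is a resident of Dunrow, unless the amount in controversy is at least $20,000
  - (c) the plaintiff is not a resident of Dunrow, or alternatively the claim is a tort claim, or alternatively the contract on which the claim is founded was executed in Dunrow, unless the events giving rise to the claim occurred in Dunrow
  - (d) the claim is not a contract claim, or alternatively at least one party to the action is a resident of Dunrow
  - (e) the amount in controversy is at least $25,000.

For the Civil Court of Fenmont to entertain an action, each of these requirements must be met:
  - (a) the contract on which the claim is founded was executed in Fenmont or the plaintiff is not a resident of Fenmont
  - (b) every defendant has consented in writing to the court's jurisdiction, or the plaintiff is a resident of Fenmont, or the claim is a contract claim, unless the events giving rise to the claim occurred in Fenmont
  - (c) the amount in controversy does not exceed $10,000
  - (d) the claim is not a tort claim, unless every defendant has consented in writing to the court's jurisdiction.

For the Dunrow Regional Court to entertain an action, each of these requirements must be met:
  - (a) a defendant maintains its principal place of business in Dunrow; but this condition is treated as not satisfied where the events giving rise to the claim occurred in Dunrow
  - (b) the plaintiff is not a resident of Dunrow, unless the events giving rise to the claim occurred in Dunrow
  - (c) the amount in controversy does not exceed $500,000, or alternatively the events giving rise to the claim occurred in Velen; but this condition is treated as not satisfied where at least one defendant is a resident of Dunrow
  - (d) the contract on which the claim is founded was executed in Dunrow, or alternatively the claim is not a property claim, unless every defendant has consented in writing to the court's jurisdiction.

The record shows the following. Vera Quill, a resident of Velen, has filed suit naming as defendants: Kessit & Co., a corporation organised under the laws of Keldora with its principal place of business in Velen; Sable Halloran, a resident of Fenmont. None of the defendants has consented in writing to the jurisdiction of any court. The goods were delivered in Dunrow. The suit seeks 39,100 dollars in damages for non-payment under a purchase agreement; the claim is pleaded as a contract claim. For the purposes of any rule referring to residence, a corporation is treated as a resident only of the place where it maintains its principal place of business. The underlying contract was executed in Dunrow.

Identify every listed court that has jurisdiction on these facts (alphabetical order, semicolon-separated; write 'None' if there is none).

None

The Keldora District Court:
  (a) Kessit & Co. is organised under the laws of Keldora, which satisfies one of the alternatives. Condition met.
  (b) The amount in controversy is USD 39,100, below the USD 50,000 floor; the corporate defendant(s) have their principal place of business in Velen, not Keldora — none of the alternatives is met. And no such written consent has been filed, so the proviso does not save it. Not satisfied.
  (c) The claim is a contract claim, not a tort claim — that alternative is enough. Satisfied.
  (d) The plaintiff resides in Velen, which is not Keldora, so this disjunct is met. Condition met.
  → The court lacks jurisdiction.
The Civil Court of Dunrow:
  (a) The operative events occurred in Dunrow, so one alternative holds. And the carve-out is inapplicable — the claim does not concern real property. Met.
  (b) No such written consent has been filed; no defendant resides in Dunrow (they reside in Velen, Fenmont) — every alternative fails. But the amount in controversy is USD 39,100, which meets the 20,000 dollars floor, and the 'unless' clause therefore excuses the requirement. Met.
  (c) The plaintiff resides in Velen, which is not Dunrow — that alternative is enough. Condition met.
  (d) The claim is a contract claim; no party resides in Dunrow — every alternative fails. Fails.
  (e) The amount in controversy is $39,100, which meets the $25,000 floor. Met.
  → Not every requirement is met — no jurisdiction.
The Civil Court of Fenmont:
  (a) The plaintiff resides in Velen, which is not Fenmont — that alternative is enough. Met.
  (b) The claim is a contract claim — that alternative is enough. Met.
  (c) The amount in controversy is $39,100, above the USD 10,000 ceiling. Not met.
  (d) The claim is a contract claim, not a tort claim. Met.
  → Not every requirement is met — no jurisdiction.
The Dunrow Regional Court:
  (a) The corporate defendant(s) have their principal place of business in Velen, not Dunrow. Fails.
  (b) The plaintiff resides in Velen, which is not Dunrow. Met.
  (c) The amount in controversy is USD 39,100, within the 500,000 dollars ceiling, so one alternative holds. And the carve-out is inapplicable — no defendant resides in Dunrow (they reside in Velen, Fenmont). Satisfied.
  (d) The contract was executed in Dunrow, which satisfies one of the alternatives. Satisfied.
  → Not every requirement is met — no jurisdiction.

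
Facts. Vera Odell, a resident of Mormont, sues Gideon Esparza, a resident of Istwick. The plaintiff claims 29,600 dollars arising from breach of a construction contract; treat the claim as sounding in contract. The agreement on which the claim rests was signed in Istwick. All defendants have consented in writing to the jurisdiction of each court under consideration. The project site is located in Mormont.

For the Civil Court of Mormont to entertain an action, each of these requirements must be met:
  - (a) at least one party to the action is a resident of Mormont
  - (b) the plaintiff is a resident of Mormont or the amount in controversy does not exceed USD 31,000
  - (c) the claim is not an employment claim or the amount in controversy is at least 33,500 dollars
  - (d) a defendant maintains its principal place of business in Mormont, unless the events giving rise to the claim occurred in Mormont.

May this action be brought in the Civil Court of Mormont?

The Civil Court of Mormont:
  (a) Vera Odell resides in Mormont. Met.
  (b) The plaintiff resides in Mormont — that alternative is enough. Condition met.
  (c) The claim is a contract claim, not an employment claim, which satisfies one of the alternatives. Condition met.
  (d) No defendant is a corporation. But the operative events occurred in Mormont, and the 'unless' clause therefore excuses the requirement. Met.
  → Jurisdiction lies.

Yes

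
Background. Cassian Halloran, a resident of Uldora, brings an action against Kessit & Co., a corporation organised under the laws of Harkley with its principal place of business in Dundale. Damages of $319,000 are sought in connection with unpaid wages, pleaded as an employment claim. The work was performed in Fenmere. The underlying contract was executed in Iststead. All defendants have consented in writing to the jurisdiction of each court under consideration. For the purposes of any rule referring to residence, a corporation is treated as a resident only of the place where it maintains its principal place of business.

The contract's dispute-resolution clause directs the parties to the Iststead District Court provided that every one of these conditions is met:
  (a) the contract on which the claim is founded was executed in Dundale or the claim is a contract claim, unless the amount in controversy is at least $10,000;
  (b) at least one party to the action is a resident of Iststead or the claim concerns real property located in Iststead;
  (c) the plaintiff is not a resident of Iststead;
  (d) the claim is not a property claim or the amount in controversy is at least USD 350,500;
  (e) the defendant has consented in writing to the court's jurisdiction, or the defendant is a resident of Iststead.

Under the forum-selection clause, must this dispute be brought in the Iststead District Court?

The Iststead District Court:
  (a) The contract was executed in Iststead, not Dundale; the claim is an employment claim, not a contract claim — none of the alternatives is met. The proviso rescues it, though: the amount in controversy is USD 319,000, which meets the $10,000 floor. Condition met.
  (b) No party resides in Iststead; the claim does not concern real property — every alternative fails. Fails.
  (c) The plaintiff resides in Uldora, which is not Iststead. Met.
  (d) The claim is an employment claim, not a property claim, so one alternative holds. Satisfied.
  (e) Every defendant has filed written consent, so this disjunct is met. Condition met.
  → Forum clause is not triggered.

No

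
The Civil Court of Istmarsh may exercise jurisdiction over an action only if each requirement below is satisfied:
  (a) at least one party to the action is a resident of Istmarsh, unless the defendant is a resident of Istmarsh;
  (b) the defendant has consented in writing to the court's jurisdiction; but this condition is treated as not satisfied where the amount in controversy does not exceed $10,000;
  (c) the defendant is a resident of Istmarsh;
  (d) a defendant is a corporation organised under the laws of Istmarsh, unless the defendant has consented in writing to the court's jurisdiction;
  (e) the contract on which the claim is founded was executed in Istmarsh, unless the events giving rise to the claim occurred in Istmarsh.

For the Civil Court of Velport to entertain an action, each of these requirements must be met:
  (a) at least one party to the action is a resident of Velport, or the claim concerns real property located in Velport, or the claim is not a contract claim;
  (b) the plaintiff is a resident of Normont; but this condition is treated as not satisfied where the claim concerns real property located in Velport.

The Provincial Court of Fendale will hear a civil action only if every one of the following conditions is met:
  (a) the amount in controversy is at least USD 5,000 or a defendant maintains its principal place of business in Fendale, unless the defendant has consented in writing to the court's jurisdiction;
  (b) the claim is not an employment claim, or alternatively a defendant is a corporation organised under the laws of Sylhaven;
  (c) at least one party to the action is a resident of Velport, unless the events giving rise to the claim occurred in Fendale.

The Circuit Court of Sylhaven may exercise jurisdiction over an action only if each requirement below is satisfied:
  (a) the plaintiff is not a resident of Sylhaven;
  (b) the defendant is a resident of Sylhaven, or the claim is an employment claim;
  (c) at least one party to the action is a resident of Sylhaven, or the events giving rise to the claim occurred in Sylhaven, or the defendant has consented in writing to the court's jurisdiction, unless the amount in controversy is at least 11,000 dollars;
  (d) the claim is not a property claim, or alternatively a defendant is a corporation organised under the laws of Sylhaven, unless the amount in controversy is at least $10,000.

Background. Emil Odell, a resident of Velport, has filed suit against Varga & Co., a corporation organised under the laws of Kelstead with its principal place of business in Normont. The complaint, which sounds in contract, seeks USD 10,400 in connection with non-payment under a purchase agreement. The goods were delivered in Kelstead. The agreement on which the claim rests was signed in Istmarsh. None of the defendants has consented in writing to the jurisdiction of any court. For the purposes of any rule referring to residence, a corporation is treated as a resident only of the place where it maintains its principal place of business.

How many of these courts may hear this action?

The Civil Court of Istmarsh:
  (a) No party resides in Istmarsh. The proviso offers no rescue either, since the defendant resides in Normont, not Istmarsh. Not satisfied.
  (b) No such written consent has been filed. Not satisfied.
  (c) The defendant resides in Normont, not Istmarsh. Not satisfied.
  (d) The corporate defendant(s) are organised in Kelstead, not Istmarsh. The proviso offers no rescue either, since no such written consent has been filed. Not met.
  (e) The contract was executed in Istmarsh. Satisfied.
  → At least one condition fails; no jurisdiction.
The Civil Court of Velport:
  (a) Emil Odell resides in Velport, so this disjunct is met. Condition met.
  (b) The plaintiff resides in Velport, not Normont. Fails.
  → The court lacks jurisdiction.
The Provincial Court of Fendale:
  (a) The amount in controversy is $10,400, which meets the $5,000 floor, so one alternative holds. Condition met.
  (b) The claim is a contract claim, not an employment claim — that alternative is enough. Met.
  (c) Emil Odell resides in Velport. Met.
  → All conditions met; jurisdiction exists.
The Circuit Court of Sylhaven:
  (a) The plaintiff resides in Velport, which is not Sylhaven. Met.
  (b) The defendant resides in Normont, not Sylhaven; the claim is a contract claim, not an employment claim — no alternative holds. Not satisfied.
  (c) No party resides in Sylhaven; the operative events occurred in Kelstead, not Sylhaven; no such written consent has been filed — no alternative holds. The proviso offers no rescue either, since the amount in controversy is USD 10,400, below the 11,000 dollars floor. Not satisfied.
  (d) The claim is a contract claim, not a property claim, which satisfies one of the alternatives. Satisfied.
  → At least one condition fails; no jurisdiction.
Courts with jurisdiction: the Provincial Court of Fendale — 1 in total.

1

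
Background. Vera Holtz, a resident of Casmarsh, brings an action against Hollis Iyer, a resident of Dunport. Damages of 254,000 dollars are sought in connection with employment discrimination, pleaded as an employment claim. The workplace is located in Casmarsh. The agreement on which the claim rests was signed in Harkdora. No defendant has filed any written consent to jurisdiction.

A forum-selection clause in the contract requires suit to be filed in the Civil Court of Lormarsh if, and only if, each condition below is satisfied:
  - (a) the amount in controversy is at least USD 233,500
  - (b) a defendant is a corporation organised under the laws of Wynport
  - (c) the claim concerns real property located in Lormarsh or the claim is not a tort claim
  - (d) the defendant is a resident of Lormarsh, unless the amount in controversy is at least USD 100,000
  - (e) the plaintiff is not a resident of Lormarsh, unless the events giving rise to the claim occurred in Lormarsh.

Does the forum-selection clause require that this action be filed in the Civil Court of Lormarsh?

The Civil Court of Lormarsh:
  (a) The amount in controversy is USD 254,000, which meets the USD 233,500 floor. Condition met.
  (b) No defendant is a corporation. Not satisfied.
  (c) The claim is an employment claim, not a tort claim, which satisfies one of the alternatives. Condition met.
  (d) The defendant resides in Dunport, not Lormarsh. However, the amount in controversy is USD 254,000, which meets the $100,000 floor, so the 'unless' proviso supplies this condition. Condition met.
  (e) The plaintiff resides in Casmarsh, which is not Lormarsh. Satisfied.
  → The clause does not apply.

No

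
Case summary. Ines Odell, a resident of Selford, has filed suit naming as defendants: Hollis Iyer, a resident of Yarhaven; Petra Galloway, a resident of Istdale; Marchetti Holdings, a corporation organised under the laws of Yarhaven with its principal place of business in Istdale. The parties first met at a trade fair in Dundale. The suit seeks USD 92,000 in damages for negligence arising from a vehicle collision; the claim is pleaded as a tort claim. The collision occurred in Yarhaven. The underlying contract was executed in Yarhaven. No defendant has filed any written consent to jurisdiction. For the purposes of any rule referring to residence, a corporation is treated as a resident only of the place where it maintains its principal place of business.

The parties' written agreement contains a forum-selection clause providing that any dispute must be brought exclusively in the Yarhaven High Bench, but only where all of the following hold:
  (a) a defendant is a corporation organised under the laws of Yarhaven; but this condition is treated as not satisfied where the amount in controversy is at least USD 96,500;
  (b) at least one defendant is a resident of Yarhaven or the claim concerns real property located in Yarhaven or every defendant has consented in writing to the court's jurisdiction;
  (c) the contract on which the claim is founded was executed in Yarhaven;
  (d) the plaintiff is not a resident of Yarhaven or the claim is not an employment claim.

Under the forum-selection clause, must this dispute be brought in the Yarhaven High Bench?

The Yarhaven High Bench:
  (a) Marchetti Holdings is organised under the laws of Yarhaven. The carve-out does not apply: the amount in controversy is USD 92,000, below the USD 96,500 floor. Met.
  (b) Hollis Iyer resides in Yarhaven, which satisfies one of the alternatives. Condition met.
  (c) The contract was executed in Yarhaven. Met.
  (d) The plaintiff resides in Selford, which is not Yarhaven, so one alternative holds. Condition met.
  → The clause applies.

Yes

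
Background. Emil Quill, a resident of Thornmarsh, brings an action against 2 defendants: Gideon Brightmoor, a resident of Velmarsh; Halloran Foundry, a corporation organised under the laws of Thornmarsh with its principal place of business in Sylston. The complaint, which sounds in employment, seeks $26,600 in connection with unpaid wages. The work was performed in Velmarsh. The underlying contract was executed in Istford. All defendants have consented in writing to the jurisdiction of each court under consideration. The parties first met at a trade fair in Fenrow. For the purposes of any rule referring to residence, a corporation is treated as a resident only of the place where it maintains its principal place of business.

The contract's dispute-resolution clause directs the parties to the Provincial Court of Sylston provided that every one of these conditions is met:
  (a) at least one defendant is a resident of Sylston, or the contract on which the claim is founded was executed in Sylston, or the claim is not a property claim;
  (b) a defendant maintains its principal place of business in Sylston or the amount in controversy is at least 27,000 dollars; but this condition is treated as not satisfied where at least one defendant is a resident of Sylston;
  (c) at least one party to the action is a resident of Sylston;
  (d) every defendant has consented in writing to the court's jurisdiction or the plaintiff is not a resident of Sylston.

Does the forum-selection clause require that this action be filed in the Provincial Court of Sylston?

No

The Provincial Court of Sylston:
  (a) Halloran Foundry resides in Sylston, which satisfies one of the alternatives. Met.
  (b) Halloran Foundry has its principal place of business in Sylston — that alternative is enough. But Halloran Foundry resides in Sylston, triggering the carve-out and defeating this condition. Fails.
  (c) Halloran Foundry resides in Sylston. Met.
  (d) Every defendant has filed written consent, so this disjunct is met. Satisfied.
  → Forum clause is not triggered.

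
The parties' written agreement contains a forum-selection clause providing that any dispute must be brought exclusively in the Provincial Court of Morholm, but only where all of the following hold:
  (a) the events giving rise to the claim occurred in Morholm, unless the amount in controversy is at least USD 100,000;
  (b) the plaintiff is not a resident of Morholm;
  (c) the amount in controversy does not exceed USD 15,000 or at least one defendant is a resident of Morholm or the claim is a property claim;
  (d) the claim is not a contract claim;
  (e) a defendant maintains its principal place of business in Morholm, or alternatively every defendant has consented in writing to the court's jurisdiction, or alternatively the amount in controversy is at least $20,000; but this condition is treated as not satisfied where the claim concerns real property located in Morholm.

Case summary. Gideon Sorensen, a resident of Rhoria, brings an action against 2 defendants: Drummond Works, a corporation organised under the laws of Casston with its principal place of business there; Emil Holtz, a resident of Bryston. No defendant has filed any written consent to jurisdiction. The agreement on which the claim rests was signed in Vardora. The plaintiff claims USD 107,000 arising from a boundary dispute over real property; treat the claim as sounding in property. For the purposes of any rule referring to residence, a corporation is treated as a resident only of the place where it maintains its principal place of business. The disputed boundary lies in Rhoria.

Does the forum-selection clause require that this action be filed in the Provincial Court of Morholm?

The Provincial Court of Morholm:
  (a) The operative events occurred in Rhoria, not Morholm. However, the amount in controversy is $107,000, which meets the $100,000 floor, so the 'unless' proviso supplies this condition. Satisfied.
  (b) The plaintiff resides in Rhoria, which is not Morholm. Satisfied.
  (c) The claim is a property claim, which satisfies one of the alternatives. Satisfied.
  (d) The claim is a property claim, not a contract claim. Condition met.
  (e) The amount in controversy is 107,000 dollars, which meets the USD 20,000 floor, which satisfies one of the alternatives. And the carve-out is inapplicable — the property lies in Rhoria, not Morholm. Condition met.
  → Forum clause is triggered.

Yes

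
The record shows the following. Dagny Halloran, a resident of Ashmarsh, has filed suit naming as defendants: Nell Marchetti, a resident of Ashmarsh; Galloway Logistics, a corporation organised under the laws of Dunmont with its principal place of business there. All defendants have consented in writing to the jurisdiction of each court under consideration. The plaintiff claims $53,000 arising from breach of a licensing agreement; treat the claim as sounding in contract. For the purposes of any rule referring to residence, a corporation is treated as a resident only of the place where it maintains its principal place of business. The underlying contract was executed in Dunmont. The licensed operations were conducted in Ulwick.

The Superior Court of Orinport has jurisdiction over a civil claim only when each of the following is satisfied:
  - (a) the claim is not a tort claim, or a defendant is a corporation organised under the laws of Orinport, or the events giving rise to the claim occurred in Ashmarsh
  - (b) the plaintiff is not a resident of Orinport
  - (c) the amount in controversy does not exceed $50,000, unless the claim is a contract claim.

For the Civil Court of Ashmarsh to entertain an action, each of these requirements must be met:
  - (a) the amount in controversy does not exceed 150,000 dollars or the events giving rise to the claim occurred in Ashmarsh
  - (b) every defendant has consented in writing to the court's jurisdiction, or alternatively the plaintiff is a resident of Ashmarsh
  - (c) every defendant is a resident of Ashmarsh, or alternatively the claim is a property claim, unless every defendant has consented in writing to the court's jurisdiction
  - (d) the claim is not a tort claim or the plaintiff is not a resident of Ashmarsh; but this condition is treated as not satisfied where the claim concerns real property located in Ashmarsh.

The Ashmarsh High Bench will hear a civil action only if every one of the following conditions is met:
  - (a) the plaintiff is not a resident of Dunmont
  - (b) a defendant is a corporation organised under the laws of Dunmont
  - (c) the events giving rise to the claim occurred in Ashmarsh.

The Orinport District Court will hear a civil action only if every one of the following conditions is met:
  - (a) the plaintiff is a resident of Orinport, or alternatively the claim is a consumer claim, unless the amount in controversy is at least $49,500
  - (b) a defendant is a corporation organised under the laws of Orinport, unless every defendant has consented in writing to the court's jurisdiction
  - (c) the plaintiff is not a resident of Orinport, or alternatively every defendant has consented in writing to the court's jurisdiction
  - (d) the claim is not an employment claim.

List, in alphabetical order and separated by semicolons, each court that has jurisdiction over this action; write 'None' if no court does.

the Civil Court of Ashmarsh; the Orinport District Court; the Superior Court of Orinport

The Superior Court of Orinport:
  (a) The claim is a contract claim, not a tort claim, which satisfies one of the alternatives. Condition met.
  (b) The plaintiff resides in Ashmarsh, which is not Orinport. Condition met.
  (c) The amount in controversy is 53,000 dollars, above the $50,000 ceiling. The proviso rescues it, though: the claim is a contract claim. Satisfied.
  → Jurisdiction lies.
The Civil Court of Ashmarsh:
  (a) The amount in controversy is 53,000 dollars, within the 150,000 dollars ceiling, so one alternative holds. Satisfied.
  (b) Every defendant has filed written consent, which satisfies one of the alternatives. Met.
  (c) The defendants reside as follows — Nell Marchetti in Ashmarsh, Galloway Logistics in Dunmont — not all in Ashmarsh; the claim is a contract claim, not a property claim — no alternative holds. However, every defendant has filed written consent, so the 'unless' proviso supplies this condition. Met.
  (d) The claim is a contract claim, not a tort claim, so this disjunct is met. The exception is not triggered, since the claim does not concern real property. Condition met.
  → Jurisdiction lies.
The Ashmarsh High Bench:
  (a) The plaintiff resides in Ashmarsh, which is not Dunmont. Condition met.
  (b) Galloway Logistics is organised under the laws of Dunmont. Condition met.
  (c) The operative events occurred in Ulwick, not Ashmarsh. Not satisfied.
  → The court lacks jurisdiction.
The Orinport District Court:
  (a) The plaintiff resides in Ashmarsh, not Orinport; the claim is a contract claim, not a consumer claim — none of the alternatives is met. But the amount in controversy is $53,000, which meets the USD 49,500 floor, and the 'unless' clause therefore excuses the requirement. Met.
  (b) The corporate defendant(s) are organised in Dunmont, not Orinport. The proviso rescues it, though: every defendant has filed written consent. Condition met.
  (c) The plaintiff resides in Ashmarsh, which is not Orinport — that alternative is enough. Satisfied.
  (d) The claim is a contract claim, not an employment claim. Satisfied.
  → The court has jurisdiction.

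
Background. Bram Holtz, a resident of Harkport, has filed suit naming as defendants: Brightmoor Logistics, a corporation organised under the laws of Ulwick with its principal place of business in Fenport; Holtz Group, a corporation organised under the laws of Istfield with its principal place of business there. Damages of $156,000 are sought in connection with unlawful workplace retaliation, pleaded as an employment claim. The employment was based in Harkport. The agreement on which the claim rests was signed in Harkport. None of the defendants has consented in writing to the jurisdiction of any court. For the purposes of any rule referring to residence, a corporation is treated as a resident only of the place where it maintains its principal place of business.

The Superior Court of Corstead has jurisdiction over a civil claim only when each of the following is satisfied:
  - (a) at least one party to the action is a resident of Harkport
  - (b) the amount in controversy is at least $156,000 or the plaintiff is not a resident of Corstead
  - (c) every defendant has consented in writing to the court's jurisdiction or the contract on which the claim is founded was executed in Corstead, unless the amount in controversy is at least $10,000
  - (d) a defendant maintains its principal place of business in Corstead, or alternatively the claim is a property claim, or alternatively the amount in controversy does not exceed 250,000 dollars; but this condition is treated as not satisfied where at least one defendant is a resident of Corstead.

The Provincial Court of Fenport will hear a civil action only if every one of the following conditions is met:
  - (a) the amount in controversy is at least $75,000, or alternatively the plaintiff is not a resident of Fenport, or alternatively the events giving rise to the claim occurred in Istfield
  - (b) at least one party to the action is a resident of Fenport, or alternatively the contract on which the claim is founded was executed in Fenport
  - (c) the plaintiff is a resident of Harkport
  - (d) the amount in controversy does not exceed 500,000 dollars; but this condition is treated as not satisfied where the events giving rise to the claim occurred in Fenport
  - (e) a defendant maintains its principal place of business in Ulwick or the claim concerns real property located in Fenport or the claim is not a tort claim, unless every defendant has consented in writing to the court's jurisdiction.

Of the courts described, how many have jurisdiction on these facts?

The Superior Court of Corstead:
  (a) Bram Holtz resides in Harkport. Met.
  (b) The amount in controversy is $156,000, which meets the $156,000 floor — that alternative is enough. Met.
  (c) No such written consent has been filed; the contract was executed in Harkport, not Corstead — every alternative fails. However, the amount in controversy is $156,000, which meets the $10,000 floor, so the 'unless' proviso supplies this condition. Satisfied.
  (d) The amount in controversy is USD 156,000, within the 250,000 dollars ceiling, so one alternative holds. The exception is not triggered, since no defendant resides in Corstead (they reside in Fenport, Istfield). Satisfied.
  → Every requirement is satisfied — jurisdiction.
The Provincial Court of Fenport:
  (a) The amount in controversy is USD 156,000, which meets the $75,000 floor — that alternative is enough. Satisfied.
  (b) Brightmoor Logistics resides in Fenport, which satisfies one of the alternatives. Condition met.
  (c) The plaintiff resides in Harkport. Satisfied.
  (d) The amount in controversy is 156,000 dollars, within the 500,000 dollars ceiling. The exception is not triggered, since the operative events occurred in Harkport, not Fenport. Condition met.
  (e) The claim is an employment claim, not a tort claim, so this disjunct is met. Satisfied.
  → All conditions met; jurisdiction exists.
Courts with jurisdiction: the Superior Court of Corstead, the Provincial Court of Fenport — 2 in total.

2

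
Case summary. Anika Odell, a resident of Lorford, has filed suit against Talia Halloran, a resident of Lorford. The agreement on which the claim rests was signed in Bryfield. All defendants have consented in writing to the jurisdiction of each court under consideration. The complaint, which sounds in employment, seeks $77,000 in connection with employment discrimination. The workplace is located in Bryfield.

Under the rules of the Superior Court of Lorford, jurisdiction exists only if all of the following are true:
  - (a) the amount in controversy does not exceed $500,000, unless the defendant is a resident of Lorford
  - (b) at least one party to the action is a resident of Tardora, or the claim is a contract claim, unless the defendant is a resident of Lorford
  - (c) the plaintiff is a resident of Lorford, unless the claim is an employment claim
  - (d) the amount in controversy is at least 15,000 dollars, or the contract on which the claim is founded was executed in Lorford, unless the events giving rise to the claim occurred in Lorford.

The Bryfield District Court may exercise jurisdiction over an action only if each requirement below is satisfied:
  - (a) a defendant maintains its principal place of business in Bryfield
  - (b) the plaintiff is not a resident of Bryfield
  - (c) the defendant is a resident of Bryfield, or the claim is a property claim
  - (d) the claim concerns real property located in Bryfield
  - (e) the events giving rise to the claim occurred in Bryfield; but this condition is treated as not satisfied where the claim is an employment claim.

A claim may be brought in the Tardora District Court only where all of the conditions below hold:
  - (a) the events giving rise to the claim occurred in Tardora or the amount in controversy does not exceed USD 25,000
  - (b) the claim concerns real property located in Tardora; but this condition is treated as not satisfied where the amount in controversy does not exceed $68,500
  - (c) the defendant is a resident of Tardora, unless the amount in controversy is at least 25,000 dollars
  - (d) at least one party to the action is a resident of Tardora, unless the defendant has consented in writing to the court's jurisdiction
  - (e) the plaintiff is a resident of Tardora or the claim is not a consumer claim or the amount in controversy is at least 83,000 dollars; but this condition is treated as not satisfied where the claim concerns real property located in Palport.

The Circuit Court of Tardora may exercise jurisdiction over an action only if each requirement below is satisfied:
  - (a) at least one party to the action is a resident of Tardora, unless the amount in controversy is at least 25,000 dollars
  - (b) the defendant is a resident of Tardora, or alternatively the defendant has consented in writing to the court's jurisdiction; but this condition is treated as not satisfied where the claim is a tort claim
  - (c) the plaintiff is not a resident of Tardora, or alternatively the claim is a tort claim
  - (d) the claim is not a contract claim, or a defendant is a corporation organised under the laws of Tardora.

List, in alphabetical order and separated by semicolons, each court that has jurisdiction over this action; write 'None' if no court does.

the Circuit Court of Tardora; the Superior Court of Lorford

The Superior Court of Lorford:
  (a) The amount in controversy is USD 77,000, within the $500,000 ceiling. Satisfied.
  (b) No party resides in Tardora; the claim is an employment claim, not a contract claim — none of the alternatives is met. However, the defendant resides in Lorford, so the 'unless' proviso supplies this condition. Satisfied.
  (c) The plaintiff resides in Lorford. Met.
  (d) The amount in controversy is USD 77,000, which meets the 15,000 dollars floor, so one alternative holds. Satisfied.
  → All conditions met; jurisdiction exists.
The Bryfield District Court:
  (a) No defendant is a corporation. Not met.
  (b) The plaintiff resides in Lorford, which is not Bryfield. Met.
  (c) The defendant resides in Lorford, not Bryfield; the claim is an employment claim, not a property claim — none of the alternatives is met. Condition not met.
  (d) The claim does not concern real property. Not satisfied.
  (e) The operative events occurred in Bryfield. However, the claim is an employment claim, which falls within the stated exception and so defeats the condition. Not met.
  → At least one condition fails; no jurisdiction.
The Tardora District Court:
  (a) The operative events occurred in Bryfield, not Tardora; the amount in controversy is 77,000 dollars, above the $25,000 ceiling — none of the alternatives is met. Not met.
  (b) The claim does not concern real property. Not met.
  (c) The defendant resides in Lorford, not Tardora. However, the amount in controversy is $77,000, which meets the 25,000 dollars floor, so the 'unless' proviso supplies this condition. Met.
  (d) No party resides in Tardora. However, every defendant has filed written consent, so the 'unless' proviso supplies this condition. Condition met.
  (e) The claim is an employment claim, not a consumer claim, which satisfies one of the alternatives. The carve-out does not apply: the claim does not concern real property. Met.
  → Not every requirement is met — no jurisdiction.
The Circuit Court of Tardora:
  (a) No party resides in Tardora. The proviso rescues it, though: the amount in controversy is 77,000 dollars, which meets the $25,000 floor. Satisfied.
  (b) Every defendant has filed written consent — that alternative is enough. And the carve-out is inapplicable — the claim is an employment claim, not a tort claim. Condition met.
  (c) The plaintiff resides in Lorford, which is not Tardora — that alternative is enough. Condition met.
  (d) The claim is an employment claim, not a contract claim, which satisfies one of the alternatives. Satisfied.
  → Every requirement is satisfied — jurisdiction.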